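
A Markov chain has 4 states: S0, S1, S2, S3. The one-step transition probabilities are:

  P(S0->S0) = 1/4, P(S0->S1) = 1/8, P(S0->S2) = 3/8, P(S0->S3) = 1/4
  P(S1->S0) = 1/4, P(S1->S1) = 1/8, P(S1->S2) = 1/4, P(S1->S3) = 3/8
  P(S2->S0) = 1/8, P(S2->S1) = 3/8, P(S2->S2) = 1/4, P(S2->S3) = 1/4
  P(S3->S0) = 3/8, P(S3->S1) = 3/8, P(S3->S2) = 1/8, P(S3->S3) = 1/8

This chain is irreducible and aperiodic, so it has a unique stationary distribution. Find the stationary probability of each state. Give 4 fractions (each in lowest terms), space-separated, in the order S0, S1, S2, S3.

Answer: 1/4 1/4 1/4 1/4

Derivation:
The stationary distribution satisfies pi = pi * P, i.e.:
  pi_S0 = 1/4*pi_S0 + 1/4*pi_S1 + 1/8*pi_S2 + 3/8*pi_S3
  pi_S1 = 1/8*pi_S0 + 1/8*pi_S1 + 3/8*pi_S2 + 3/8*pi_S3
  pi_S2 = 3/8*pi_S0 + 1/4*pi_S1 + 1/4*pi_S2 + 1/8*pi_S3
  pi_S3 = 1/4*pi_S0 + 3/8*pi_S1 + 1/4*pi_S2 + 1/8*pi_S3
with normalization: pi_S0 + pi_S1 + pi_S2 + pi_S3 = 1.

Using the first 3 balance equations plus normalization, the linear system A*pi = b is:
  [-3/4, 1/4, 1/8, 3/8] . pi = 0
  [1/8, -7/8, 3/8, 3/8] . pi = 0
  [3/8, 1/4, -3/4, 1/8] . pi = 0
  [1, 1, 1, 1] . pi = 1

Solving yields:
  pi_S0 = 1/4
  pi_S1 = 1/4
  pi_S2 = 1/4
  pi_S3 = 1/4

Verification (pi * P):
  1/4*1/4 + 1/4*1/4 + 1/4*1/8 + 1/4*3/8 = 1/4 = pi_S0  (ok)
  1/4*1/8 + 1/4*1/8 + 1/4*3/8 + 1/4*3/8 = 1/4 = pi_S1  (ok)
  1/4*3/8 + 1/4*1/4 + 1/4*1/4 + 1/4*1/8 = 1/4 = pi_S2  (ok)
  1/4*1/4 + 1/4*3/8 + 1/4*1/4 + 1/4*1/8 = 1/4 = pi_S3  (ok)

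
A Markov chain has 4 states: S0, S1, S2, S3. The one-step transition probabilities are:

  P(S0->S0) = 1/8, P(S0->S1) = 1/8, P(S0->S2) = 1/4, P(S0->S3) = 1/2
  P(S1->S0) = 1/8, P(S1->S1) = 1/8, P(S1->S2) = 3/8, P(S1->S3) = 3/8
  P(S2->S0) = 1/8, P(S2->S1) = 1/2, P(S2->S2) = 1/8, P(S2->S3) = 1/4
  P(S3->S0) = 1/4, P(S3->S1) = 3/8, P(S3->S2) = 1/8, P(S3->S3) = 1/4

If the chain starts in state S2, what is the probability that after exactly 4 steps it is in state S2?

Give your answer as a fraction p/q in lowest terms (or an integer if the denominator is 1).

Answer: 229/1024

Derivation:
Computing P^4 by repeated multiplication:
P^1 =
  S0: [1/8, 1/8, 1/4, 1/2]
  S1: [1/8, 1/8, 3/8, 3/8]
  S2: [1/8, 1/2, 1/8, 1/4]
  S3: [1/4, 3/8, 1/8, 1/4]
P^2 =
  S0: [3/16, 11/32, 11/64, 19/64]
  S1: [11/64, 23/64, 11/64, 19/64]
  S2: [5/32, 15/64, 17/64, 11/32]
  S3: [5/32, 15/64, 1/4, 23/64]
P^3 =
  S0: [83/512, 135/512, 15/64, 87/256]
  S1: [83/512, 135/512, 121/512, 173/512]
  S2: [43/256, 159/512, 13/64, 163/512]
  S3: [87/512, 79/256, 13/64, 163/512]
P^4 =
  S0: [343/2048, 305/1024, 865/4096, 1325/4096]
  S1: [685/4096, 1221/4096, 865/4096, 1325/4096]
  S2: [675/4096, 575/2048, 229/1024, 1355/4096]
  S3: [675/4096, 575/2048, 915/4096, 339/1024]

(P^4)[S2 -> S2] = 229/1024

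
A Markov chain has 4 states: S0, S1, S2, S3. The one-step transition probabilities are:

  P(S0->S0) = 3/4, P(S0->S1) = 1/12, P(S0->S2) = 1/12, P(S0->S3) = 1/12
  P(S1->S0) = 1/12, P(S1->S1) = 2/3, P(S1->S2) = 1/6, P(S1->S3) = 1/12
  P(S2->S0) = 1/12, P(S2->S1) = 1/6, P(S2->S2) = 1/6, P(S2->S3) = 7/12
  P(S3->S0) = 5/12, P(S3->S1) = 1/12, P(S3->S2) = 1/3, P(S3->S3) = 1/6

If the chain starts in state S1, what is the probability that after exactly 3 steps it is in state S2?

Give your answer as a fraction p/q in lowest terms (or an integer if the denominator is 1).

Answer: 157/864

Derivation:
Computing P^3 by repeated multiplication:
P^1 =
  S0: [3/4, 1/12, 1/12, 1/12]
  S1: [1/12, 2/3, 1/6, 1/12]
  S2: [1/12, 1/6, 1/6, 7/12]
  S3: [5/12, 1/12, 1/3, 1/6]
P^2 =
  S0: [11/18, 5/36, 17/144, 19/144]
  S1: [1/6, 35/72, 25/144, 25/144]
  S2: [1/3, 7/36, 37/144, 31/144]
  S3: [5/12, 23/144, 23/144, 19/72]
P^3 =
  S0: [77/144, 301/1728, 119/864, 265/1728]
  S1: [109/432, 659/1728, 157/864, 319/1728]
  S2: [163/432, 377/1728, 151/864, 397/1728]
  S3: [97/216, 41/216, 19/108, 5/27]

(P^3)[S1 -> S2] = 157/864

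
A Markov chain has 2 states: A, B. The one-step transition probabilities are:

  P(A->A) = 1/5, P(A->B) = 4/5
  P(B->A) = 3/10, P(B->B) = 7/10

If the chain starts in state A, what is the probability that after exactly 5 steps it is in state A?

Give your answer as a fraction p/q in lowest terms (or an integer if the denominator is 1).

Computing P^5 by repeated multiplication:
P^1 =
  A: [1/5, 4/5]
  B: [3/10, 7/10]
P^2 =
  A: [7/25, 18/25]
  B: [27/100, 73/100]
P^3 =
  A: [34/125, 91/125]
  B: [273/1000, 727/1000]
P^4 =
  A: [341/1250, 909/1250]
  B: [2727/10000, 7273/10000]
P^5 =
  A: [3409/12500, 9091/12500]
  B: [27273/100000, 72727/100000]

(P^5)[A -> A] = 3409/12500

Answer: 3409/12500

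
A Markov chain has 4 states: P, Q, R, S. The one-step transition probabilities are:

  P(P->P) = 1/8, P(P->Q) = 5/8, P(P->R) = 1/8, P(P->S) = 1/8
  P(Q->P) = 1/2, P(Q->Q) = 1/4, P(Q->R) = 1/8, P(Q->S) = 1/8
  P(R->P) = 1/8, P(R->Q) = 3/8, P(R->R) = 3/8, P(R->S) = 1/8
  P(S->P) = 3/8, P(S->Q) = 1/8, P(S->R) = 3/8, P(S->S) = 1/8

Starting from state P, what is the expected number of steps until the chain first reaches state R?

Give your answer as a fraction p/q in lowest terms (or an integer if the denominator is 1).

Let h_i = expected steps to first reach R from state i.
Boundary: h_R = 0.
First-step equations for the other states:
  h_P = 1 + 1/8*h_P + 5/8*h_Q + 1/8*h_R + 1/8*h_S
  h_Q = 1 + 1/2*h_P + 1/4*h_Q + 1/8*h_R + 1/8*h_S
  h_S = 1 + 3/8*h_P + 1/8*h_Q + 3/8*h_R + 1/8*h_S

Substituting h_R = 0 and rearranging gives the linear system (I - Q) h = 1:
  [7/8, -5/8, -1/8] . (h_P, h_Q, h_S) = 1
  [-1/2, 3/4, -1/8] . (h_P, h_Q, h_S) = 1
  [-3/8, -1/8, 7/8] . (h_P, h_Q, h_S) = 1

Solving yields:
  h_P = 32/5
  h_Q = 32/5
  h_S = 24/5

Starting state is P, so the expected hitting time is h_P = 32/5.

Answer: 32/5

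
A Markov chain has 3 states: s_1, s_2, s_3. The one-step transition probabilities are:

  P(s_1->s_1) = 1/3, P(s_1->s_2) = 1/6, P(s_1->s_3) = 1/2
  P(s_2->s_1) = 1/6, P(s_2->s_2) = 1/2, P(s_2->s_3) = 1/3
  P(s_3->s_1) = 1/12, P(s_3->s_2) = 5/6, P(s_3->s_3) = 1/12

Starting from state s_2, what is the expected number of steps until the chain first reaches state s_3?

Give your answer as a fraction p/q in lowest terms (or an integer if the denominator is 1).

Answer: 30/11

Derivation:
Let h_i = expected steps to first reach s_3 from state i.
Boundary: h_s_3 = 0.
First-step equations for the other states:
  h_s_1 = 1 + 1/3*h_s_1 + 1/6*h_s_2 + 1/2*h_s_3
  h_s_2 = 1 + 1/6*h_s_1 + 1/2*h_s_2 + 1/3*h_s_3

Substituting h_s_3 = 0 and rearranging gives the linear system (I - Q) h = 1:
  [2/3, -1/6] . (h_s_1, h_s_2) = 1
  [-1/6, 1/2] . (h_s_1, h_s_2) = 1

Solving yields:
  h_s_1 = 24/11
  h_s_2 = 30/11

Starting state is s_2, so the expected hitting time is h_s_2 = 30/11.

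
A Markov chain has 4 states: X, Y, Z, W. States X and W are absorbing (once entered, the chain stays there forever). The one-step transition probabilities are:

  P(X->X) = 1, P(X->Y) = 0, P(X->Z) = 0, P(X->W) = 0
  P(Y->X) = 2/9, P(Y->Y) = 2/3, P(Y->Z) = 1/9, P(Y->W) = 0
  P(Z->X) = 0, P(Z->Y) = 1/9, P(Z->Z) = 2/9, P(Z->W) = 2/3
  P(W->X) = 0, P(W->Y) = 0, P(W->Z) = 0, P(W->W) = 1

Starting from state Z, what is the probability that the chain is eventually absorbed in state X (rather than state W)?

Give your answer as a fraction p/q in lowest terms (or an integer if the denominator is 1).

Answer: 1/10

Derivation:
Let a_i = P(absorbed in X | start in state i).
Boundary conditions: a_X = 1, a_W = 0.
For each transient state i, a_i = sum_j P(i->j) * a_j:
  a_Y = 2/9*a_X + 2/3*a_Y + 1/9*a_Z + 0*a_W
  a_Z = 0*a_X + 1/9*a_Y + 2/9*a_Z + 2/3*a_W

Substituting a_X = 1 and a_W = 0, rearrange to (I - Q) a = r where r[i] = P(i -> X):
  [1/3, -1/9] . (a_Y, a_Z) = 2/9
  [-1/9, 7/9] . (a_Y, a_Z) = 0

Solving yields:
  a_Y = 7/10
  a_Z = 1/10

Starting state is Z, so the absorption probability is a_Z = 1/10.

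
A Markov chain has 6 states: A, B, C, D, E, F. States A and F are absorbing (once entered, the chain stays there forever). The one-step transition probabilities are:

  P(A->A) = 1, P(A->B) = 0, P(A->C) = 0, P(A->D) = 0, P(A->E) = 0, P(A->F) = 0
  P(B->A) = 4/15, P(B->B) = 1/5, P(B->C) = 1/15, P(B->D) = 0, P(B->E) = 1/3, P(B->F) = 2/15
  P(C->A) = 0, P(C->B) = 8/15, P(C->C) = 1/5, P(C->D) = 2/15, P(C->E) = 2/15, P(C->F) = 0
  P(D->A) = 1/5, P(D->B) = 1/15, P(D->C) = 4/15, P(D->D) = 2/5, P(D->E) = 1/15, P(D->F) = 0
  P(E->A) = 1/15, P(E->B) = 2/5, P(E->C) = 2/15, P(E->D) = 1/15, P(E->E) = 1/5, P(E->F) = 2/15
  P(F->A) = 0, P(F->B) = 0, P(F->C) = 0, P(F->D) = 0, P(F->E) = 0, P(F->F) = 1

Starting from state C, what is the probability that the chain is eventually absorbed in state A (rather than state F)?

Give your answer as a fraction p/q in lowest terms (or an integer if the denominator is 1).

Let a_i = P(absorbed in A | start in state i).
Boundary conditions: a_A = 1, a_F = 0.
For each transient state i, a_i = sum_j P(i->j) * a_j:
  a_B = 4/15*a_A + 1/5*a_B + 1/15*a_C + 0*a_D + 1/3*a_E + 2/15*a_F
  a_C = 0*a_A + 8/15*a_B + 1/5*a_C + 2/15*a_D + 2/15*a_E + 0*a_F
  a_D = 1/5*a_A + 1/15*a_B + 4/15*a_C + 2/5*a_D + 1/15*a_E + 0*a_F
  a_E = 1/15*a_A + 2/5*a_B + 2/15*a_C + 1/15*a_D + 1/5*a_E + 2/15*a_F

Substituting a_A = 1 and a_F = 0, rearrange to (I - Q) a = r where r[i] = P(i -> A):
  [4/5, -1/15, 0, -1/3] . (a_B, a_C, a_D, a_E) = 4/15
  [-8/15, 4/5, -2/15, -2/15] . (a_B, a_C, a_D, a_E) = 0
  [-1/15, -4/15, 3/5, -1/15] . (a_B, a_C, a_D, a_E) = 1/5
  [-2/5, -2/15, -1/15, 4/5] . (a_B, a_C, a_D, a_E) = 1/15

Solving yields:
  a_B = 2699/4359
  a_C = 2747/4359
  a_D = 3245/4359
  a_E = 2441/4359

Starting state is C, so the absorption probability is a_C = 2747/4359.

Answer: 2747/4359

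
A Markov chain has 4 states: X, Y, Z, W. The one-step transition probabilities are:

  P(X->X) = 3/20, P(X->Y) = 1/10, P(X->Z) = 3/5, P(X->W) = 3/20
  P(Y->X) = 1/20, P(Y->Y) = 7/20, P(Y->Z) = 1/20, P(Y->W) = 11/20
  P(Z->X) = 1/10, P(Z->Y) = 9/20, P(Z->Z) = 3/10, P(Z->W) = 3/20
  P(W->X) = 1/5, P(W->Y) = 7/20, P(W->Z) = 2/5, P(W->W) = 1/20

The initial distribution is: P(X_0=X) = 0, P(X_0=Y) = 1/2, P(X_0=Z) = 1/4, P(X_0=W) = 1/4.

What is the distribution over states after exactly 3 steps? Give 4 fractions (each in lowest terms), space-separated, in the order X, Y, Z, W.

Propagating the distribution step by step (d_{t+1} = d_t * P):
d_0 = (X=0, Y=1/2, Z=1/4, W=1/4)
  d_1[X] = 0*3/20 + 1/2*1/20 + 1/4*1/10 + 1/4*1/5 = 1/10
  d_1[Y] = 0*1/10 + 1/2*7/20 + 1/4*9/20 + 1/4*7/20 = 3/8
  d_1[Z] = 0*3/5 + 1/2*1/20 + 1/4*3/10 + 1/4*2/5 = 1/5
  d_1[W] = 0*3/20 + 1/2*11/20 + 1/4*3/20 + 1/4*1/20 = 13/40
d_1 = (X=1/10, Y=3/8, Z=1/5, W=13/40)
  d_2[X] = 1/10*3/20 + 3/8*1/20 + 1/5*1/10 + 13/40*1/5 = 19/160
  d_2[Y] = 1/10*1/10 + 3/8*7/20 + 1/5*9/20 + 13/40*7/20 = 69/200
  d_2[Z] = 1/10*3/5 + 3/8*1/20 + 1/5*3/10 + 13/40*2/5 = 43/160
  d_2[W] = 1/10*3/20 + 3/8*11/20 + 1/5*3/20 + 13/40*1/20 = 107/400
d_2 = (X=19/160, Y=69/200, Z=43/160, W=107/400)
  d_3[X] = 19/160*3/20 + 69/200*1/20 + 43/160*1/10 + 107/400*1/5 = 1847/16000
  d_3[Y] = 19/160*1/10 + 69/200*7/20 + 43/160*9/20 + 107/400*7/20 = 1111/3200
  d_3[Z] = 19/160*3/5 + 69/200*1/20 + 43/160*3/10 + 107/400*2/5 = 2209/8000
  d_3[W] = 19/160*3/20 + 69/200*11/20 + 43/160*3/20 + 107/400*1/20 = 209/800
d_3 = (X=1847/16000, Y=1111/3200, Z=2209/8000, W=209/800)

Answer: 1847/16000 1111/3200 2209/8000 209/800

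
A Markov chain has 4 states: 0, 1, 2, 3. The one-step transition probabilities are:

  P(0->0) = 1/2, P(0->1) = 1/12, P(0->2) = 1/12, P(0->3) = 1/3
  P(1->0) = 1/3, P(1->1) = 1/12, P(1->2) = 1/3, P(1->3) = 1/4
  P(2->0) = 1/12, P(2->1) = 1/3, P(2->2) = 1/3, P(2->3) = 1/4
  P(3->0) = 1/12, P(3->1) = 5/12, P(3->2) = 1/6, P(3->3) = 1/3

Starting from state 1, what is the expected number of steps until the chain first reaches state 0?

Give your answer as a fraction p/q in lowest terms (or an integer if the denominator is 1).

Let h_i = expected steps to first reach 0 from state i.
Boundary: h_0 = 0.
First-step equations for the other states:
  h_1 = 1 + 1/3*h_0 + 1/12*h_1 + 1/3*h_2 + 1/4*h_3
  h_2 = 1 + 1/12*h_0 + 1/3*h_1 + 1/3*h_2 + 1/4*h_3
  h_3 = 1 + 1/12*h_0 + 5/12*h_1 + 1/6*h_2 + 1/3*h_3

Substituting h_0 = 0 and rearranging gives the linear system (I - Q) h = 1:
  [11/12, -1/3, -1/4] . (h_1, h_2, h_3) = 1
  [-1/3, 2/3, -1/4] . (h_1, h_2, h_3) = 1
  [-5/12, -1/6, 2/3] . (h_1, h_2, h_3) = 1

Solving yields:
  h_1 = 88/17
  h_2 = 110/17
  h_3 = 108/17

Starting state is 1, so the expected hitting time is h_1 = 88/17.

Answer: 88/17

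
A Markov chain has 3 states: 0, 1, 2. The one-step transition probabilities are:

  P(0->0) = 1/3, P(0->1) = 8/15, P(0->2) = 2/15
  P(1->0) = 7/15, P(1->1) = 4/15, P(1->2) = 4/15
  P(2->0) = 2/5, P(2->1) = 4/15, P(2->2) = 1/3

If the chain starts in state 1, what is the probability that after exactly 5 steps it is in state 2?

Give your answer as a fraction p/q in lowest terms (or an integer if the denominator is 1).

Answer: 34756/151875

Derivation:
Computing P^5 by repeated multiplication:
P^1 =
  0: [1/3, 8/15, 2/15]
  1: [7/15, 4/15, 4/15]
  2: [2/5, 4/15, 1/3]
P^2 =
  0: [31/75, 16/45, 52/225]
  1: [29/75, 88/225, 2/9]
  2: [88/225, 28/75, 53/225]
P^3 =
  0: [1337/3375, 424/1125, 766/3375]
  1: [1351/3375, 416/1125, 776/3375]
  2: [1346/3375, 1252/3375, 259/1125]
P^4 =
  0: [4037/10125, 18848/50625, 1288/5625]
  1: [20147/50625, 18904/50625, 1286/5625]
  2: [20156/50625, 18884/50625, 2317/10125]
P^5 =
  0: [302413/759375, 56648/151875, 173722/759375]
  1: [302507/759375, 283088/759375, 34756/151875]
  2: [100826/253125, 283124/759375, 173773/759375]

(P^5)[1 -> 2] = 34756/151875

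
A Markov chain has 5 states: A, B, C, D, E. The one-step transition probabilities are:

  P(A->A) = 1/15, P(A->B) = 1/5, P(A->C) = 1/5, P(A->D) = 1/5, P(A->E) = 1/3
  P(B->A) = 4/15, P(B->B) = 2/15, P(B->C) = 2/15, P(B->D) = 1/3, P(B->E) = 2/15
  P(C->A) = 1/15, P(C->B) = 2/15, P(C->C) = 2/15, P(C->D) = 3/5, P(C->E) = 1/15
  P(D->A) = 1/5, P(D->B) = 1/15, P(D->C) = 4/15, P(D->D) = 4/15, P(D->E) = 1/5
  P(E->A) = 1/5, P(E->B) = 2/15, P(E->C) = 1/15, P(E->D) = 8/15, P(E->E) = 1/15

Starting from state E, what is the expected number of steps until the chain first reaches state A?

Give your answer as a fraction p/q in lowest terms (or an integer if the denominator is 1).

Answer: 58560/10817

Derivation:
Let h_i = expected steps to first reach A from state i.
Boundary: h_A = 0.
First-step equations for the other states:
  h_B = 1 + 4/15*h_A + 2/15*h_B + 2/15*h_C + 1/3*h_D + 2/15*h_E
  h_C = 1 + 1/15*h_A + 2/15*h_B + 2/15*h_C + 3/5*h_D + 1/15*h_E
  h_D = 1 + 1/5*h_A + 1/15*h_B + 4/15*h_C + 4/15*h_D + 1/5*h_E
  h_E = 1 + 1/5*h_A + 2/15*h_B + 1/15*h_C + 8/15*h_D + 1/15*h_E

Substituting h_A = 0 and rearranging gives the linear system (I - Q) h = 1:
  [13/15, -2/15, -1/3, -2/15] . (h_B, h_C, h_D, h_E) = 1
  [-2/15, 13/15, -3/5, -1/15] . (h_B, h_C, h_D, h_E) = 1
  [-1/15, -4/15, 11/15, -1/5] . (h_B, h_C, h_D, h_E) = 1
  [-2/15, -1/15, -8/15, 14/15] . (h_B, h_C, h_D, h_E) = 1

Solving yields:
  h_B = 54915/10817
  h_C = 67035/10817
  h_D = 60090/10817
  h_E = 58560/10817

Starting state is E, so the expected hitting time is h_E = 58560/10817.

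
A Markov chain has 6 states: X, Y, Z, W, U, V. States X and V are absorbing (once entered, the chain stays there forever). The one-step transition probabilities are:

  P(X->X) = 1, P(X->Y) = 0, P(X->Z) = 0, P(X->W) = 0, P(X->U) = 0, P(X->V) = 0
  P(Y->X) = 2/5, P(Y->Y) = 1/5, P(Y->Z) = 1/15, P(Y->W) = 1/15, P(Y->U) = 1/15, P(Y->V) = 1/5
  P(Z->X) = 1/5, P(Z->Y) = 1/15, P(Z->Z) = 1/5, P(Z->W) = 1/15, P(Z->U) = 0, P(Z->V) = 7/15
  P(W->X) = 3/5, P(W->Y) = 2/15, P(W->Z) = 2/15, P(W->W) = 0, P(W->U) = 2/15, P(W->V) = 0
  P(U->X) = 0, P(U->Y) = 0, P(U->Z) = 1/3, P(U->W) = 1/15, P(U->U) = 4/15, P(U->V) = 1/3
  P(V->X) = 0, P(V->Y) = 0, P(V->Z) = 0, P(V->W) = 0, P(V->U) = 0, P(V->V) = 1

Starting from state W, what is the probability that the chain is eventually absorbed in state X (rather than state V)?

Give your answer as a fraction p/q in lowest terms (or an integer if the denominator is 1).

Answer: 1071/1406

Derivation:
Let a_i = P(absorbed in X | start in state i).
Boundary conditions: a_X = 1, a_V = 0.
For each transient state i, a_i = sum_j P(i->j) * a_j:
  a_Y = 2/5*a_X + 1/5*a_Y + 1/15*a_Z + 1/15*a_W + 1/15*a_U + 1/5*a_V
  a_Z = 1/5*a_X + 1/15*a_Y + 1/5*a_Z + 1/15*a_W + 0*a_U + 7/15*a_V
  a_W = 3/5*a_X + 2/15*a_Y + 2/15*a_Z + 0*a_W + 2/15*a_U + 0*a_V
  a_U = 0*a_X + 0*a_Y + 1/3*a_Z + 1/15*a_W + 4/15*a_U + 1/3*a_V

Substituting a_X = 1 and a_V = 0, rearrange to (I - Q) a = r where r[i] = P(i -> X):
  [4/5, -1/15, -1/15, -1/15] . (a_Y, a_Z, a_W, a_U) = 2/5
  [-1/15, 4/5, -1/15, 0] . (a_Y, a_Z, a_W, a_U) = 1/5
  [-2/15, -2/15, 1, -2/15] . (a_Y, a_Z, a_W, a_U) = 3/5
  [0, -1/3, -1/15, 11/15] . (a_Y, a_Z, a_W, a_U) = 0

Solving yields:
  a_Y = 1725/2812
  a_Z = 4101/11248
  a_W = 1071/1406
  a_U = 2643/11248

Starting state is W, so the absorption probability is a_W = 1071/1406.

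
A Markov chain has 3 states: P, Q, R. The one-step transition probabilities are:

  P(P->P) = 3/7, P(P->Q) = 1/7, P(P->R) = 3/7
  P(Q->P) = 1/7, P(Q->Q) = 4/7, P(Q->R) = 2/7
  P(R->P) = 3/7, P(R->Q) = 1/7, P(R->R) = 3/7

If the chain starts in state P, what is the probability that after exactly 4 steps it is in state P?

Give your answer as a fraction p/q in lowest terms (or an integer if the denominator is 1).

Answer: 871/2401

Derivation:
Computing P^4 by repeated multiplication:
P^1 =
  P: [3/7, 1/7, 3/7]
  Q: [1/7, 4/7, 2/7]
  R: [3/7, 1/7, 3/7]
P^2 =
  P: [19/49, 10/49, 20/49]
  Q: [13/49, 19/49, 17/49]
  R: [19/49, 10/49, 20/49]
P^3 =
  P: [127/343, 79/343, 137/343]
  Q: [109/343, 106/343, 128/343]
  R: [127/343, 79/343, 137/343]
P^4 =
  P: [871/2401, 580/2401, 950/2401]
  Q: [817/2401, 661/2401, 923/2401]
  R: [871/2401, 580/2401, 950/2401]

(P^4)[P -> P] = 871/2401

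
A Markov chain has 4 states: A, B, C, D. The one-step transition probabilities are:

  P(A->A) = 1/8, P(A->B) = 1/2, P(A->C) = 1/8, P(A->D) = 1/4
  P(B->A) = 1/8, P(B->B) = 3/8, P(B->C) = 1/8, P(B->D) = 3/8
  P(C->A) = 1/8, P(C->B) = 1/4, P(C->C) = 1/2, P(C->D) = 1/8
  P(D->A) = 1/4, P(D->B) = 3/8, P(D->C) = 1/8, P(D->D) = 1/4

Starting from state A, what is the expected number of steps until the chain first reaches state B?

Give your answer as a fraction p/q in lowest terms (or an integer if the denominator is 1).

Answer: 64/27

Derivation:
Let h_i = expected steps to first reach B from state i.
Boundary: h_B = 0.
First-step equations for the other states:
  h_A = 1 + 1/8*h_A + 1/2*h_B + 1/8*h_C + 1/4*h_D
  h_C = 1 + 1/8*h_A + 1/4*h_B + 1/2*h_C + 1/8*h_D
  h_D = 1 + 1/4*h_A + 3/8*h_B + 1/8*h_C + 1/4*h_D

Substituting h_B = 0 and rearranging gives the linear system (I - Q) h = 1:
  [7/8, -1/8, -1/4] . (h_A, h_C, h_D) = 1
  [-1/8, 1/2, -1/8] . (h_A, h_C, h_D) = 1
  [-1/4, -1/8, 3/4] . (h_A, h_C, h_D) = 1

Solving yields:
  h_A = 64/27
  h_C = 88/27
  h_D = 8/3

Starting state is A, so the expected hitting time is h_A = 64/27.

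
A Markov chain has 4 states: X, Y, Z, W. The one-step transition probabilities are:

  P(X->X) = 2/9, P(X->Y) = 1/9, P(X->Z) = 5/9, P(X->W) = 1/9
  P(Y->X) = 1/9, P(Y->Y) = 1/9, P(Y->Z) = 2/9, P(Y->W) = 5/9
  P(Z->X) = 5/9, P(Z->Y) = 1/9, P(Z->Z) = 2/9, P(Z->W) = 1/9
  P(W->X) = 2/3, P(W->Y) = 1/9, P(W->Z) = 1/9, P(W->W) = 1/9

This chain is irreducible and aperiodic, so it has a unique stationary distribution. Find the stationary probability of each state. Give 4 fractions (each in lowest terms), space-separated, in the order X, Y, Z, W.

The stationary distribution satisfies pi = pi * P, i.e.:
  pi_X = 2/9*pi_X + 1/9*pi_Y + 5/9*pi_Z + 2/3*pi_W
  pi_Y = 1/9*pi_X + 1/9*pi_Y + 1/9*pi_Z + 1/9*pi_W
  pi_Z = 5/9*pi_X + 2/9*pi_Y + 2/9*pi_Z + 1/9*pi_W
  pi_W = 1/9*pi_X + 5/9*pi_Y + 1/9*pi_Z + 1/9*pi_W
with normalization: pi_X + pi_Y + pi_Z + pi_W = 1.

Using the first 3 balance equations plus normalization, the linear system A*pi = b is:
  [-7/9, 1/9, 5/9, 2/3] . pi = 0
  [1/9, -8/9, 1/9, 1/9] . pi = 0
  [5/9, 2/9, -7/9, 1/9] . pi = 0
  [1, 1, 1, 1] . pi = 1

Solving yields:
  pi_X = 191/486
  pi_Y = 1/9
  pi_Z = 163/486
  pi_W = 13/81

Verification (pi * P):
  191/486*2/9 + 1/9*1/9 + 163/486*5/9 + 13/81*2/3 = 191/486 = pi_X  (ok)
  191/486*1/9 + 1/9*1/9 + 163/486*1/9 + 13/81*1/9 = 1/9 = pi_Y  (ok)
  191/486*5/9 + 1/9*2/9 + 163/486*2/9 + 13/81*1/9 = 163/486 = pi_Z  (ok)
  191/486*1/9 + 1/9*5/9 + 163/486*1/9 + 13/81*1/9 = 13/81 = pi_W  (ok)

Answer: 191/486 1/9 163/486 13/81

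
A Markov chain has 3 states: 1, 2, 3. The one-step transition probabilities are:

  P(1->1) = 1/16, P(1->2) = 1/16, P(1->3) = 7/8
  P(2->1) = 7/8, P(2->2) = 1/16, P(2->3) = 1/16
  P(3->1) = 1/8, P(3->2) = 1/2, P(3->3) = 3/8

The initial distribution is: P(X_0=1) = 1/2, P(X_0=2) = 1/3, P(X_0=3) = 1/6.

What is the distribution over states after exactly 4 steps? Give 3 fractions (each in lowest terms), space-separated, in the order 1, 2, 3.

Propagating the distribution step by step (d_{t+1} = d_t * P):
d_0 = (1=1/2, 2=1/3, 3=1/6)
  d_1[1] = 1/2*1/16 + 1/3*7/8 + 1/6*1/8 = 11/32
  d_1[2] = 1/2*1/16 + 1/3*1/16 + 1/6*1/2 = 13/96
  d_1[3] = 1/2*7/8 + 1/3*1/16 + 1/6*3/8 = 25/48
d_1 = (1=11/32, 2=13/96, 3=25/48)
  d_2[1] = 11/32*1/16 + 13/96*7/8 + 25/48*1/8 = 105/512
  d_2[2] = 11/32*1/16 + 13/96*1/16 + 25/48*1/2 = 223/768
  d_2[3] = 11/32*7/8 + 13/96*1/16 + 25/48*3/8 = 775/1536
d_2 = (1=105/512, 2=223/768, 3=775/1536)
  d_3[1] = 105/512*1/16 + 223/768*7/8 + 775/1536*1/8 = 2703/8192
  d_3[2] = 105/512*1/16 + 223/768*1/16 + 775/1536*1/2 = 6961/24576
  d_3[3] = 105/512*7/8 + 223/768*1/16 + 775/1536*3/8 = 4753/12288
d_3 = (1=2703/8192, 2=6961/24576, 3=4753/12288)
  d_4[1] = 2703/8192*1/16 + 6961/24576*7/8 + 4753/12288*1/8 = 41525/131072
  d_4[2] = 2703/8192*1/16 + 6961/24576*1/16 + 4753/12288*1/2 = 45559/196608
  d_4[3] = 2703/8192*7/8 + 6961/24576*1/16 + 4753/12288*3/8 = 177523/393216
d_4 = (1=41525/131072, 2=45559/196608, 3=177523/393216)

Answer: 41525/131072 45559/196608 177523/393216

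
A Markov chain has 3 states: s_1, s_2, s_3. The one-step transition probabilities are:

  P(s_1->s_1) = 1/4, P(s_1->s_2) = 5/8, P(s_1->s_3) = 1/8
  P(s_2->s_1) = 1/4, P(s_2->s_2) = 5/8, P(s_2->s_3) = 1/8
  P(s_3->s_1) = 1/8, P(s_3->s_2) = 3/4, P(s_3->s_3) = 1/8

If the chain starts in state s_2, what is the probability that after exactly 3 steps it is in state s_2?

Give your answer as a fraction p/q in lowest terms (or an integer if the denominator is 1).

Computing P^3 by repeated multiplication:
P^1 =
  s_1: [1/4, 5/8, 1/8]
  s_2: [1/4, 5/8, 1/8]
  s_3: [1/8, 3/4, 1/8]
P^2 =
  s_1: [15/64, 41/64, 1/8]
  s_2: [15/64, 41/64, 1/8]
  s_3: [15/64, 41/64, 1/8]
P^3 =
  s_1: [15/64, 41/64, 1/8]
  s_2: [15/64, 41/64, 1/8]
  s_3: [15/64, 41/64, 1/8]

(P^3)[s_2 -> s_2] = 41/64

Answer: 41/64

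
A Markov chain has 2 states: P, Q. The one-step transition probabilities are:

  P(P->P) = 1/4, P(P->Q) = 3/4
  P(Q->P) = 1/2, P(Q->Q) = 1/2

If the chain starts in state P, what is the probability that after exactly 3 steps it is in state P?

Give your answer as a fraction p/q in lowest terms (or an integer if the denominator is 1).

Answer: 25/64

Derivation:
Computing P^3 by repeated multiplication:
P^1 =
  P: [1/4, 3/4]
  Q: [1/2, 1/2]
P^2 =
  P: [7/16, 9/16]
  Q: [3/8, 5/8]
P^3 =
  P: [25/64, 39/64]
  Q: [13/32, 19/32]

(P^3)[P -> P] = 25/64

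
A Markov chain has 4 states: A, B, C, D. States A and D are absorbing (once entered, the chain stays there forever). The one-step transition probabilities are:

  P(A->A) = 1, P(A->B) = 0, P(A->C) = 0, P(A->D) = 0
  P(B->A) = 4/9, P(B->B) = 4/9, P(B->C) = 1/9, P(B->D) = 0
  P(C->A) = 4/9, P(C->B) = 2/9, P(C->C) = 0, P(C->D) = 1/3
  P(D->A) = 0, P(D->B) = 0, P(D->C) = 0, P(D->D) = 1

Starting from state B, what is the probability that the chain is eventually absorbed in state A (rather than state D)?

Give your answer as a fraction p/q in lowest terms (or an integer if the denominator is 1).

Answer: 40/43

Derivation:
Let a_i = P(absorbed in A | start in state i).
Boundary conditions: a_A = 1, a_D = 0.
For each transient state i, a_i = sum_j P(i->j) * a_j:
  a_B = 4/9*a_A + 4/9*a_B + 1/9*a_C + 0*a_D
  a_C = 4/9*a_A + 2/9*a_B + 0*a_C + 1/3*a_D

Substituting a_A = 1 and a_D = 0, rearrange to (I - Q) a = r where r[i] = P(i -> A):
  [5/9, -1/9] . (a_B, a_C) = 4/9
  [-2/9, 1] . (a_B, a_C) = 4/9

Solving yields:
  a_B = 40/43
  a_C = 28/43

Starting state is B, so the absorption probability is a_B = 40/43.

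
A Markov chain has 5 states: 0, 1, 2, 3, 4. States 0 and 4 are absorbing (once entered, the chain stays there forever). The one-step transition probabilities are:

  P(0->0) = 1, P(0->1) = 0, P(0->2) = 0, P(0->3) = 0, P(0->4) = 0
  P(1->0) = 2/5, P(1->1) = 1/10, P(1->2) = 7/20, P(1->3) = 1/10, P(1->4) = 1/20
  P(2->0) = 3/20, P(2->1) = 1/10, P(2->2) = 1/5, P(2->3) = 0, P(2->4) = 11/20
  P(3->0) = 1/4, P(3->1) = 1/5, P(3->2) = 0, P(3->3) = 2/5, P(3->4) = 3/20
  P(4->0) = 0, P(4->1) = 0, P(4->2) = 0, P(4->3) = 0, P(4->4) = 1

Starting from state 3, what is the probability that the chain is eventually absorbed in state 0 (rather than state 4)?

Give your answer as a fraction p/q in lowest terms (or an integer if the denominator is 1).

Answer: 983/1580

Derivation:
Let a_i = P(absorbed in 0 | start in state i).
Boundary conditions: a_0 = 1, a_4 = 0.
For each transient state i, a_i = sum_j P(i->j) * a_j:
  a_1 = 2/5*a_0 + 1/10*a_1 + 7/20*a_2 + 1/10*a_3 + 1/20*a_4
  a_2 = 3/20*a_0 + 1/10*a_1 + 1/5*a_2 + 0*a_3 + 11/20*a_4
  a_3 = 1/4*a_0 + 1/5*a_1 + 0*a_2 + 2/5*a_3 + 3/20*a_4

Substituting a_0 = 1 and a_4 = 0, rearrange to (I - Q) a = r where r[i] = P(i -> 0):
  [9/10, -7/20, -1/10] . (a_1, a_2, a_3) = 2/5
  [-1/10, 4/5, 0] . (a_1, a_2, a_3) = 3/20
  [-1/5, 0, 3/5] . (a_1, a_2, a_3) = 1/4

Solving yields:
  a_1 = 487/790
  a_2 = 209/790
  a_3 = 983/1580

Starting state is 3, so the absorption probability is a_3 = 983/1580.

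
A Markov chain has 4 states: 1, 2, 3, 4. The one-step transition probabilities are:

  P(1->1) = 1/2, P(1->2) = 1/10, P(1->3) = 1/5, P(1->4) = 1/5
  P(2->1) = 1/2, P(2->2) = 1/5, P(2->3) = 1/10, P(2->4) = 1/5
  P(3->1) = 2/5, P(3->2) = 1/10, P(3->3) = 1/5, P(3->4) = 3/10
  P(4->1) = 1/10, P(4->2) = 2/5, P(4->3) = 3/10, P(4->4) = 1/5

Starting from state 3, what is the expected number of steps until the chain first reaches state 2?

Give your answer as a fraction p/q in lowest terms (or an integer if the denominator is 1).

Let h_i = expected steps to first reach 2 from state i.
Boundary: h_2 = 0.
First-step equations for the other states:
  h_1 = 1 + 1/2*h_1 + 1/10*h_2 + 1/5*h_3 + 1/5*h_4
  h_3 = 1 + 2/5*h_1 + 1/10*h_2 + 1/5*h_3 + 3/10*h_4
  h_4 = 1 + 1/10*h_1 + 2/5*h_2 + 3/10*h_3 + 1/5*h_4

Substituting h_2 = 0 and rearranging gives the linear system (I - Q) h = 1:
  [1/2, -1/5, -1/5] . (h_1, h_3, h_4) = 1
  [-2/5, 4/5, -3/10] . (h_1, h_3, h_4) = 1
  [-1/10, -3/10, 4/5] . (h_1, h_3, h_4) = 1

Solving yields:
  h_1 = 6
  h_3 = 64/11
  h_4 = 46/11

Starting state is 3, so the expected hitting time is h_3 = 64/11.

Answer: 64/11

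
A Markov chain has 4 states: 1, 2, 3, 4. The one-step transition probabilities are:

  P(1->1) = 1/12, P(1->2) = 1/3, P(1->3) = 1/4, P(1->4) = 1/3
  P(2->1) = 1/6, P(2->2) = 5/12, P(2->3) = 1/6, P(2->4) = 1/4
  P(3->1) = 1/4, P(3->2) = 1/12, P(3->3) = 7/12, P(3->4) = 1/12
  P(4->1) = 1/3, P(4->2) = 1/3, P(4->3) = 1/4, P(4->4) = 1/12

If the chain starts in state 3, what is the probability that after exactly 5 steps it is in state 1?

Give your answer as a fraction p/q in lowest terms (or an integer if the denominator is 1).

Answer: 2881/13824

Derivation:
Computing P^5 by repeated multiplication:
P^1 =
  1: [1/12, 1/3, 1/4, 1/3]
  2: [1/6, 5/12, 1/6, 1/4]
  3: [1/4, 1/12, 7/12, 1/12]
  4: [1/3, 1/3, 1/4, 1/12]
P^2 =
  1: [17/72, 43/144, 11/36, 23/144]
  2: [5/24, 47/144, 13/48, 7/36]
  3: [5/24, 7/36, 7/16, 23/144]
  4: [25/144, 43/144, 11/36, 2/9]
P^3 =
  1: [43/216, 487/1728, 565/1728, 83/432]
  2: [353/1728, 253/864, 541/1728, 41/216]
  3: [367/1728, 415/1728, 41/108, 145/864]
  4: [371/1728, 487/1728, 565/1728, 305/1728]
P^4 =
  1: [1447/6912, 713/2592, 773/2304, 1867/10368]
  2: [1075/5184, 5795/20736, 3421/10368, 3799/20736]
  3: [4325/20736, 5359/20736, 7393/20736, 3659/20736]
  4: [355/1728, 713/2592, 773/2304, 3815/20736]
P^5 =
  1: [12889/62208, 67777/248832, 21083/62208, 45167/248832]
  2: [4301/20736, 68213/248832, 3103/9216, 22613/124416]
  3: [2881/13824, 16531/62208, 28807/82944, 44429/248832]
  4: [51799/248832, 67777/248832, 21083/62208, 11231/62208]

(P^5)[3 -> 1] = 2881/13824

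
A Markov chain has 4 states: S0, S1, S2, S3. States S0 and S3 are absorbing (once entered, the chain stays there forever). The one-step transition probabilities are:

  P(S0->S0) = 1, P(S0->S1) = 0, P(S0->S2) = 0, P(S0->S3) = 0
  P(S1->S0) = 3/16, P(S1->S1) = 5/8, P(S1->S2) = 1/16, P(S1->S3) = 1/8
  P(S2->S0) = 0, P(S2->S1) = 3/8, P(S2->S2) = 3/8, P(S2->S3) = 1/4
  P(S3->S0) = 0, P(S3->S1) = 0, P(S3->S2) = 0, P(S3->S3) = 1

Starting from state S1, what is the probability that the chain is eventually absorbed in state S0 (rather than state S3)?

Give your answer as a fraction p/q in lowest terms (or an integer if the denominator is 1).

Answer: 5/9

Derivation:
Let a_i = P(absorbed in S0 | start in state i).
Boundary conditions: a_S0 = 1, a_S3 = 0.
For each transient state i, a_i = sum_j P(i->j) * a_j:
  a_S1 = 3/16*a_S0 + 5/8*a_S1 + 1/16*a_S2 + 1/8*a_S3
  a_S2 = 0*a_S0 + 3/8*a_S1 + 3/8*a_S2 + 1/4*a_S3

Substituting a_S0 = 1 and a_S3 = 0, rearrange to (I - Q) a = r where r[i] = P(i -> S0):
  [3/8, -1/16] . (a_S1, a_S2) = 3/16
  [-3/8, 5/8] . (a_S1, a_S2) = 0

Solving yields:
  a_S1 = 5/9
  a_S2 = 1/3

Starting state is S1, so the absorption probability is a_S1 = 5/9.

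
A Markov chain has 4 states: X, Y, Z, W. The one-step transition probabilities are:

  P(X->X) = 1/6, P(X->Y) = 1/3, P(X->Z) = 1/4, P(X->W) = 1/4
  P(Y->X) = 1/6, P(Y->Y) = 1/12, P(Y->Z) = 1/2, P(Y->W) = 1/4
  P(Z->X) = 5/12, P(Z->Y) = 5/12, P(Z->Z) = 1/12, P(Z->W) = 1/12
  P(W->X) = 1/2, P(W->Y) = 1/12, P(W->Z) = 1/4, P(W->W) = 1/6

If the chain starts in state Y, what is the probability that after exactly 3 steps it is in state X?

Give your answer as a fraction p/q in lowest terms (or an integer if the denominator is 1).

Computing P^3 by repeated multiplication:
P^1 =
  X: [1/6, 1/3, 1/4, 1/4]
  Y: [1/6, 1/12, 1/2, 1/4]
  Z: [5/12, 5/12, 1/12, 1/12]
  W: [1/2, 1/12, 1/4, 1/6]
P^2 =
  X: [5/16, 5/24, 7/24, 3/16]
  Y: [3/8, 7/24, 3/16, 7/48]
  Z: [31/144, 31/144, 49/144, 11/48]
  W: [41/144, 7/24, 11/48, 7/36]
P^3 =
  X: [29/96, 149/576, 73/288, 107/576]
  Y: [151/576, 23/96, 7/24, 119/576]
  Z: [21/64, 433/1728, 427/1728, 301/1728]
  W: [499/1728, 133/576, 41/144, 169/864]

(P^3)[Y -> X] = 151/576

Answer: 151/576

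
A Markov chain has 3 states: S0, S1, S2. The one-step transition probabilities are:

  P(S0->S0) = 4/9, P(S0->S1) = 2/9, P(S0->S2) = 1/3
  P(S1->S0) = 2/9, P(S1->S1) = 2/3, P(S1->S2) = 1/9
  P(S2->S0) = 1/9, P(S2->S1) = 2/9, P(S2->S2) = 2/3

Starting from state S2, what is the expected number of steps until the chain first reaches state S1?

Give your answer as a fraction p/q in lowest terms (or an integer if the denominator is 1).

Let h_i = expected steps to first reach S1 from state i.
Boundary: h_S1 = 0.
First-step equations for the other states:
  h_S0 = 1 + 4/9*h_S0 + 2/9*h_S1 + 1/3*h_S2
  h_S2 = 1 + 1/9*h_S0 + 2/9*h_S1 + 2/3*h_S2

Substituting h_S1 = 0 and rearranging gives the linear system (I - Q) h = 1:
  [5/9, -1/3] . (h_S0, h_S2) = 1
  [-1/9, 1/3] . (h_S0, h_S2) = 1

Solving yields:
  h_S0 = 9/2
  h_S2 = 9/2

Starting state is S2, so the expected hitting time is h_S2 = 9/2.

Answer: 9/2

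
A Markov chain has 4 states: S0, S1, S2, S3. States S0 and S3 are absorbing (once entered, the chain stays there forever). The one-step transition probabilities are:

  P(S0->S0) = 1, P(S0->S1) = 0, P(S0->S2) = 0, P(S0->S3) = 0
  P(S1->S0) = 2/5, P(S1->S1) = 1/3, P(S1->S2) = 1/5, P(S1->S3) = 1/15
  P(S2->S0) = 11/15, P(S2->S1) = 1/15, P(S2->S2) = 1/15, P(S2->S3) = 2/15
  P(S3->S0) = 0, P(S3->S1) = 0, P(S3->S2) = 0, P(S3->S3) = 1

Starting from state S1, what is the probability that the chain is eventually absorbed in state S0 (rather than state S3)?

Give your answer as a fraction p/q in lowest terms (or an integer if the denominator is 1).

Answer: 117/137

Derivation:
Let a_i = P(absorbed in S0 | start in state i).
Boundary conditions: a_S0 = 1, a_S3 = 0.
For each transient state i, a_i = sum_j P(i->j) * a_j:
  a_S1 = 2/5*a_S0 + 1/3*a_S1 + 1/5*a_S2 + 1/15*a_S3
  a_S2 = 11/15*a_S0 + 1/15*a_S1 + 1/15*a_S2 + 2/15*a_S3

Substituting a_S0 = 1 and a_S3 = 0, rearrange to (I - Q) a = r where r[i] = P(i -> S0):
  [2/3, -1/5] . (a_S1, a_S2) = 2/5
  [-1/15, 14/15] . (a_S1, a_S2) = 11/15

Solving yields:
  a_S1 = 117/137
  a_S2 = 116/137

Starting state is S1, so the absorption probability is a_S1 = 117/137.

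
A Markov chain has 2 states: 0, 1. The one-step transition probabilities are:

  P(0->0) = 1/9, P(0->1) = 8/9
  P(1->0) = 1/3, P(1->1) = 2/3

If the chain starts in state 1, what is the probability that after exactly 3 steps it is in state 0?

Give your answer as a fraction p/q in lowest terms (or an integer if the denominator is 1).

Answer: 67/243

Derivation:
Computing P^3 by repeated multiplication:
P^1 =
  0: [1/9, 8/9]
  1: [1/3, 2/3]
P^2 =
  0: [25/81, 56/81]
  1: [7/27, 20/27]
P^3 =
  0: [193/729, 536/729]
  1: [67/243, 176/243]

(P^3)[1 -> 0] = 67/243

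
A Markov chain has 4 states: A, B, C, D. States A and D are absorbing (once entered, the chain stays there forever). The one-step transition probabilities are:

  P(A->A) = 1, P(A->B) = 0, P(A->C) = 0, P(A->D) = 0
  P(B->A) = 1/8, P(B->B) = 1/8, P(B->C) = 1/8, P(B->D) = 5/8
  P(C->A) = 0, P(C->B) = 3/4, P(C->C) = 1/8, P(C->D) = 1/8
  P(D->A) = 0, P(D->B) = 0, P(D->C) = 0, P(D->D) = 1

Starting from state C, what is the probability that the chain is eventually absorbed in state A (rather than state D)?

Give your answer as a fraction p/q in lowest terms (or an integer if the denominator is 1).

Let a_i = P(absorbed in A | start in state i).
Boundary conditions: a_A = 1, a_D = 0.
For each transient state i, a_i = sum_j P(i->j) * a_j:
  a_B = 1/8*a_A + 1/8*a_B + 1/8*a_C + 5/8*a_D
  a_C = 0*a_A + 3/4*a_B + 1/8*a_C + 1/8*a_D

Substituting a_A = 1 and a_D = 0, rearrange to (I - Q) a = r where r[i] = P(i -> A):
  [7/8, -1/8] . (a_B, a_C) = 1/8
  [-3/4, 7/8] . (a_B, a_C) = 0

Solving yields:
  a_B = 7/43
  a_C = 6/43

Starting state is C, so the absorption probability is a_C = 6/43.

Answer: 6/43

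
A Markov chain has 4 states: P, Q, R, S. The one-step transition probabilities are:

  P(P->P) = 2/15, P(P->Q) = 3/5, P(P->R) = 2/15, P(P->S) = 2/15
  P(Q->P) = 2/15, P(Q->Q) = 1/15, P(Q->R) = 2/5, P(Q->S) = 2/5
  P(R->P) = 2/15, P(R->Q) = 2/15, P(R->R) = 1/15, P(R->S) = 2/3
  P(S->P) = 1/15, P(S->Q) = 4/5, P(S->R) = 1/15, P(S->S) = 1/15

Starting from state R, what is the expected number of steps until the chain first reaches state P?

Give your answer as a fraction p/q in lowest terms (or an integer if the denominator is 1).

Let h_i = expected steps to first reach P from state i.
Boundary: h_P = 0.
First-step equations for the other states:
  h_Q = 1 + 2/15*h_P + 1/15*h_Q + 2/5*h_R + 2/5*h_S
  h_R = 1 + 2/15*h_P + 2/15*h_Q + 1/15*h_R + 2/3*h_S
  h_S = 1 + 1/15*h_P + 4/5*h_Q + 1/15*h_R + 1/15*h_S

Substituting h_P = 0 and rearranging gives the linear system (I - Q) h = 1:
  [14/15, -2/5, -2/5] . (h_Q, h_R, h_S) = 1
  [-2/15, 14/15, -2/3] . (h_Q, h_R, h_S) = 1
  [-4/5, -1/15, 14/15] . (h_Q, h_R, h_S) = 1

Solving yields:
  h_Q = 525/58
  h_R = 265/29
  h_S = 275/29

Starting state is R, so the expected hitting time is h_R = 265/29.

Answer: 265/29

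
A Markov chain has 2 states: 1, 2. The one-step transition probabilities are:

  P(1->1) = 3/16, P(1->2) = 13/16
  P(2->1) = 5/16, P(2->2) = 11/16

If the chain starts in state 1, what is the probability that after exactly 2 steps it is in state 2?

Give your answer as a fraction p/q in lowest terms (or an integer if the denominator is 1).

Answer: 91/128

Derivation:
Computing P^2 by repeated multiplication:
P^1 =
  1: [3/16, 13/16]
  2: [5/16, 11/16]
P^2 =
  1: [37/128, 91/128]
  2: [35/128, 93/128]

(P^2)[1 -> 2] = 91/128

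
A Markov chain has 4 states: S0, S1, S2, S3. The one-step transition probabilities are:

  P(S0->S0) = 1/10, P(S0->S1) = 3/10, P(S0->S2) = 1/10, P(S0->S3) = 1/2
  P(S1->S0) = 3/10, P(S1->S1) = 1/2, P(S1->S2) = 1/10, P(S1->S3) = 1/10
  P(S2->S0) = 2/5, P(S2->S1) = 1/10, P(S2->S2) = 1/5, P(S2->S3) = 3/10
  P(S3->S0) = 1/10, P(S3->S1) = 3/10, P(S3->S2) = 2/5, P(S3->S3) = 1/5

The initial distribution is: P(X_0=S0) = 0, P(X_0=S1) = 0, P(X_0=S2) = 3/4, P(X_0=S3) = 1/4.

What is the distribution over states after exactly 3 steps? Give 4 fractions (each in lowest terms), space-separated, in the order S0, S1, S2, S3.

Answer: 873/4000 629/2000 213/1000 1017/4000

Derivation:
Propagating the distribution step by step (d_{t+1} = d_t * P):
d_0 = (S0=0, S1=0, S2=3/4, S3=1/4)
  d_1[S0] = 0*1/10 + 0*3/10 + 3/4*2/5 + 1/4*1/10 = 13/40
  d_1[S1] = 0*3/10 + 0*1/2 + 3/4*1/10 + 1/4*3/10 = 3/20
  d_1[S2] = 0*1/10 + 0*1/10 + 3/4*1/5 + 1/4*2/5 = 1/4
  d_1[S3] = 0*1/2 + 0*1/10 + 3/4*3/10 + 1/4*1/5 = 11/40
d_1 = (S0=13/40, S1=3/20, S2=1/4, S3=11/40)
  d_2[S0] = 13/40*1/10 + 3/20*3/10 + 1/4*2/5 + 11/40*1/10 = 41/200
  d_2[S1] = 13/40*3/10 + 3/20*1/2 + 1/4*1/10 + 11/40*3/10 = 7/25
  d_2[S2] = 13/40*1/10 + 3/20*1/10 + 1/4*1/5 + 11/40*2/5 = 83/400
  d_2[S3] = 13/40*1/2 + 3/20*1/10 + 1/4*3/10 + 11/40*1/5 = 123/400
d_2 = (S0=41/200, S1=7/25, S2=83/400, S3=123/400)
  d_3[S0] = 41/200*1/10 + 7/25*3/10 + 83/400*2/5 + 123/400*1/10 = 873/4000
  d_3[S1] = 41/200*3/10 + 7/25*1/2 + 83/400*1/10 + 123/400*3/10 = 629/2000
  d_3[S2] = 41/200*1/10 + 7/25*1/10 + 83/400*1/5 + 123/400*2/5 = 213/1000
  d_3[S3] = 41/200*1/2 + 7/25*1/10 + 83/400*3/10 + 123/400*1/5 = 1017/4000
d_3 = (S0=873/4000, S1=629/2000, S2=213/1000, S3=1017/4000)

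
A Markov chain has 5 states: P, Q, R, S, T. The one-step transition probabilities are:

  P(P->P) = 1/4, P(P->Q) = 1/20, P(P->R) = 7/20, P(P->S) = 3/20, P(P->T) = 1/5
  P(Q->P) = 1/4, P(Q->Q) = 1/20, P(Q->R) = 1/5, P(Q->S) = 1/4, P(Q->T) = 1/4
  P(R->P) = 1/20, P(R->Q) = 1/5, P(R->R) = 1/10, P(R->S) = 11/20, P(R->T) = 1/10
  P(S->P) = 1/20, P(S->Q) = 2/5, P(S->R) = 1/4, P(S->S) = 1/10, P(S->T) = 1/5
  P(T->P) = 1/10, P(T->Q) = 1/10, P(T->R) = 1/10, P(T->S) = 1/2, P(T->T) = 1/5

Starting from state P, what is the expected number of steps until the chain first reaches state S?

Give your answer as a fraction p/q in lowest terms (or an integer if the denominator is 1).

Let h_i = expected steps to first reach S from state i.
Boundary: h_S = 0.
First-step equations for the other states:
  h_P = 1 + 1/4*h_P + 1/20*h_Q + 7/20*h_R + 3/20*h_S + 1/5*h_T
  h_Q = 1 + 1/4*h_P + 1/20*h_Q + 1/5*h_R + 1/4*h_S + 1/4*h_T
  h_R = 1 + 1/20*h_P + 1/5*h_Q + 1/10*h_R + 11/20*h_S + 1/10*h_T
  h_T = 1 + 1/10*h_P + 1/10*h_Q + 1/10*h_R + 1/2*h_S + 1/5*h_T

Substituting h_S = 0 and rearranging gives the linear system (I - Q) h = 1:
  [3/4, -1/20, -7/20, -1/5] . (h_P, h_Q, h_R, h_T) = 1
  [-1/4, 19/20, -1/5, -1/4] . (h_P, h_Q, h_R, h_T) = 1
  [-1/20, -1/5, 9/10, -1/10] . (h_P, h_Q, h_R, h_T) = 1
  [-1/10, -1/10, -1/10, 4/5] . (h_P, h_Q, h_R, h_T) = 1

Solving yields:
  h_P = 49820/15737
  h_Q = 46435/15737
  h_R = 34575/15737
  h_T = 36025/15737

Starting state is P, so the expected hitting time is h_P = 49820/15737.

Answer: 49820/15737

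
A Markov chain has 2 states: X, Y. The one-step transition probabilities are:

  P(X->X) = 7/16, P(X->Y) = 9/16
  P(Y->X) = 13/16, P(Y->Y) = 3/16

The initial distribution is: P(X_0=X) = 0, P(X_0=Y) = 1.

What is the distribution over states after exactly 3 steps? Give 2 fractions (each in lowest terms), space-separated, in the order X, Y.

Answer: 637/1024 387/1024

Derivation:
Propagating the distribution step by step (d_{t+1} = d_t * P):
d_0 = (X=0, Y=1)
  d_1[X] = 0*7/16 + 1*13/16 = 13/16
  d_1[Y] = 0*9/16 + 1*3/16 = 3/16
d_1 = (X=13/16, Y=3/16)
  d_2[X] = 13/16*7/16 + 3/16*13/16 = 65/128
  d_2[Y] = 13/16*9/16 + 3/16*3/16 = 63/128
d_2 = (X=65/128, Y=63/128)
  d_3[X] = 65/128*7/16 + 63/128*13/16 = 637/1024
  d_3[Y] = 65/128*9/16 + 63/128*3/16 = 387/1024
d_3 = (X=637/1024, Y=387/1024)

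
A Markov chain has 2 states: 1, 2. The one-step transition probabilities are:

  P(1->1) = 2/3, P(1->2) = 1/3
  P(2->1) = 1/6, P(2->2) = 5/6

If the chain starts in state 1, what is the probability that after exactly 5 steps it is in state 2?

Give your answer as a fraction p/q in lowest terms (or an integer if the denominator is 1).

Answer: 31/48

Derivation:
Computing P^5 by repeated multiplication:
P^1 =
  1: [2/3, 1/3]
  2: [1/6, 5/6]
P^2 =
  1: [1/2, 1/2]
  2: [1/4, 3/4]
P^3 =
  1: [5/12, 7/12]
  2: [7/24, 17/24]
P^4 =
  1: [3/8, 5/8]
  2: [5/16, 11/16]
P^5 =
  1: [17/48, 31/48]
  2: [31/96, 65/96]

(P^5)[1 -> 2] = 31/48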